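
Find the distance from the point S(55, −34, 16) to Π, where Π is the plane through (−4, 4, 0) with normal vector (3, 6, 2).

19/7

The plane has equation n·(r − (−4, 4, 0)) = 0, i.e. n·r = 12.
d = |3·55 + 6·(-34) + 2·16 − 12| / √(9 + 36 + 4) = |-19| / 7 = 19/7.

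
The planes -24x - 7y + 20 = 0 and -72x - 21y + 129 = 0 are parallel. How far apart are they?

23/25

Divide the second equation by 3 to match normals: -24x - 7y = -43.
Both planes have normal n = (-24, -7, 0), |n| = 25. Any point on the first plane is at distance |(-43) − (-20)|/|n| = 23/25 from the second.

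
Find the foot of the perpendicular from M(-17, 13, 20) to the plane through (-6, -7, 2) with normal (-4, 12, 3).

n = (-4, 12, 3), |n|² = 169, and n·M − (-54) = 338.
t = 338/169 = 2, so the foot is M − t·n = (-17, 13, 20) − 2·(-4, 12, 3) = (-9, -11, 14).

(-9, -11, 14)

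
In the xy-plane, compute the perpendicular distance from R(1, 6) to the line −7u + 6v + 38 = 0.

d = |(-7)·1 + 6·6 − (-38)| / √(49 + 36) = |67|/√85 = 67√85/85.

67√85/85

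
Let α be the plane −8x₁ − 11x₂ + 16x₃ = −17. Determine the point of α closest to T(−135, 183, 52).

(-2867/21, 3799/21, 1156/21)

n = (−8, −11, 16), |n|² = 441, and n·T − (-17) = -84.
t = -84/441 = -4/21, so the foot is T − t·n = (−135, 183, 52) − (-4/21)·(−8, −11, 16) = (−2867/21, 3799/21, 1156/21).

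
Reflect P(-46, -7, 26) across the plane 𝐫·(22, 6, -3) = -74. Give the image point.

(42, 17, 14)

With n = (22, 6, -3), the signed offset is (n·P − (-74))/|n|² = -1058/529 = -2.
P' = P − 2t·n = (-46, -7, 26) − (-4)·(22, 6, -3) = (42, 17, 14).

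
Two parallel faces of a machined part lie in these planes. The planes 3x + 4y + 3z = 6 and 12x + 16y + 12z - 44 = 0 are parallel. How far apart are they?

5/√34

Divide the second equation by 4 to match normals: 3x + 4y + 3z = 11.
Both planes have normal n = (3, 4, 3), |n| = √34. Any point on the first plane is at distance |11 − 6|/|n| = 5/√34 from the second.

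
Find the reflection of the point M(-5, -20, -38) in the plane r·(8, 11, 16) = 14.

n = (8, 11, 16), |n|² = 441, n·M − 14 = -882, so t = -882/441 = -2.
Foot F = M − (-2)·n = (11, 2, -6); the reflection is 2F − M = (27, 24, 26).

(27, 24, 26)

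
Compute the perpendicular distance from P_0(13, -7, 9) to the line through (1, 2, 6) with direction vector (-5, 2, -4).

3√6

Direction vector d = (-5, 2, -4).
AP = (12, -9, 3), and AP × d = (30, 33, -21).
|AP × d|² = 2430 and |d|² = 45, so the distance is √(2430/45) = √54 = 3√6.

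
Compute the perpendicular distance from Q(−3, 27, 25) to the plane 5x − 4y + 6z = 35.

Normal vector n = (5, −4, 6), and n·(−3, 27, 25) − 35 = −8.
|n| = √(25 + 16 + 36) = √77, so the distance is |-8|/√77 = 8√77/77.

8√77/77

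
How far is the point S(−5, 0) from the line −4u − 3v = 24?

4/5

d = |(-4)·(-5) + (-3)·0 − 24| / √(16 + 9) = |-4|/5 = 4/5.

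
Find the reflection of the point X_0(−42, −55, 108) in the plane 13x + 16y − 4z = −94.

(62, 73, 76)

With n = (13, 16, −4), the signed offset is (n·X_0 − (-94))/|n|² = -1764/441 = -4.
X_0' = X_0 − 2t·n = (−42, −55, 108) − (-8)·(13, 16, −4) = (62, 73, 76).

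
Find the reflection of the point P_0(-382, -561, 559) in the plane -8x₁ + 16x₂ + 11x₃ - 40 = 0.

(-2626/7, -4023/7, 3847/7)

n = (-8, 16, 11), |n|² = 441, n·P_0 − 40 = 189, so t = 189/441 = 3/7.
Foot F = P_0 − (3/7)·n = (-2650/7, -3975/7, 3880/7); the reflection is 2F − P_0 = (-2626/7, -4023/7, 3847/7).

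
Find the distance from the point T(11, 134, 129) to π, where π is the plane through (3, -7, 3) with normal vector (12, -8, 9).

The plane has equation n·(r − (3, -7, 3)) = 0, i.e. n·r = 119.
Then n·(11, 134, 129) - 119 = 102.
|n| = √(144 + 64 + 81) = 17, so the distance is |102|/17 = 6.

6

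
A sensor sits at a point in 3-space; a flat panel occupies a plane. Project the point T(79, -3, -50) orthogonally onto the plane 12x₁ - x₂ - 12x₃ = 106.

(19, 2, 10)

n = (12, -1, -12), |n|² = 289, and n·T − 106 = 1445.
t = 1445/289 = 5, so the foot is T − t·n = (79, -3, -50) − 5·(12, -1, -12) = (19, 2, 10).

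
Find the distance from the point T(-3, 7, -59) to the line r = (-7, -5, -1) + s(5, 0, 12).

Direction vector d = (5, 0, 12).
AP = (4, 12, -58), and AP × d = (144, -338, -60).
|AP × d|² = 138580 and |d|² = 169, so the distance is √(138580/169) = √820 = 2√205.

2√205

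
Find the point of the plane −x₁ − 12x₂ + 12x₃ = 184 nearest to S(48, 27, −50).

n = (−1, −12, 12), |n|² = 289, and n·S − 184 = -1156.
t = -1156/289 = -4, so the foot is S − t·n = (48, 27, −50) − (-4)·(−1, −12, 12) = (44, −21, −2).

(44, -21, -2)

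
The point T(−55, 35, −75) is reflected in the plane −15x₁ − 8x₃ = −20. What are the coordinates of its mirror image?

With n = (−15, 0, −8), the signed offset is (n·T − (-20))/|n|² = 1445/289 = 5.
T' = T − 2t·n = (−55, 35, −75) − 10·(−15, 0, −8) = (95, 35, 5).

(95, 35, 5)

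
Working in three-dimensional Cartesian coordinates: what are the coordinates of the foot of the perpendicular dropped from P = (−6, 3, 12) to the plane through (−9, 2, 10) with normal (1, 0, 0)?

(-9, 3, 12)

The perpendicular from P has direction n = (1, 0, 0): r = (−6, 3, 12) + μ(1, 0, 0).
Substitute into the plane: n·(P + μn) = -9 gives -6 + 1μ = -9, so μ = -3.
Foot = (−6, 3, 12) + (-3)·(1, 0, 0) = (−9, 3, 12).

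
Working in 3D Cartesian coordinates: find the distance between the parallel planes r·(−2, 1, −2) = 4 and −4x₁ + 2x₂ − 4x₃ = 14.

Divide the second equation by 2 to match normals: −2x₁ + x₂ − 2x₃ = 7.
Both planes have normal n = (−2, 1, −2), |n| = 3. Any point on the first plane is at distance |7 − 4|/|n| = 3/3 = 1 from the second.

1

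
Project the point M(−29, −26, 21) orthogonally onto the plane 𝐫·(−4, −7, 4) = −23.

n = (−4, −7, 4), |n|² = 81, and n·M − (-23) = 405.
t = 405/81 = 5, so the foot is M − t·n = (−29, −26, 21) − 5·(−4, −7, 4) = (−9, 9, 1).

(-9, 9, 1)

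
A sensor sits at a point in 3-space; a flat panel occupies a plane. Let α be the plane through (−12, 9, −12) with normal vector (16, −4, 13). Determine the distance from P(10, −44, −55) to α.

The plane has equation n·(r − (−12, 9, −12)) = 0, i.e. n·r = -384.
d = |16·10 + (-4)·(-44) + 13·(-55) − (-384)| / √(256 + 16 + 169) = |5| / 21 = 5/21.

5/21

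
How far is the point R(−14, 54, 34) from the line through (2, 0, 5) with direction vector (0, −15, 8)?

√2857

Direction vector d = (0, −15, 8).
AP = (−16, 54, 29); AP·d = -578, |AP|² = 4013, |d|² = 289.
distance² = |AP|² − (AP·d)²/|d|² = 4013 − 334084/289 = 2857, so the distance is √2857.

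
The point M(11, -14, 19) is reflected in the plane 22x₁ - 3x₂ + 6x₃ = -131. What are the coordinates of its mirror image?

(-33, -8, 7)

With n = (22, -3, 6), the signed offset is (n·M − (-131))/|n|² = 529/529 = 1.
M' = M − 2t·n = (11, -14, 19) − 2·(22, -3, 6) = (-33, -8, 7).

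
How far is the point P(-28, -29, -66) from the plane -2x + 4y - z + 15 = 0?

√21

d = |(-2)·(-28) + 4·(-29) + (-1)·(-66) − (-15)| / √(4 + 16 + 1) = |21| / √21 = √21.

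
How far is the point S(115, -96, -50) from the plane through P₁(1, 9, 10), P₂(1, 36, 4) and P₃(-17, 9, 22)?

P₁P₂ = (0, 27, -6) and P₁P₃ = (-18, 0, 12), so a normal is n = P₁P₂ × P₁P₃ = (324, 108, 486).
Then n·(115, -96, -50) - 6156 = -3564.
|n| = √(104976 + 11664 + 236196) = 594, so the distance is |-3564|/594 = 6.

6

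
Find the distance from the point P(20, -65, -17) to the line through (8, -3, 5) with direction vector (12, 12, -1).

2√829

Direction vector d = (12, 12, -1).
AP = (12, -62, -22), and AP × d = (326, -252, 888).
|AP × d|² = 958324 and |d|² = 289, so the distance is √(958324/289) = √3316 = 2√829.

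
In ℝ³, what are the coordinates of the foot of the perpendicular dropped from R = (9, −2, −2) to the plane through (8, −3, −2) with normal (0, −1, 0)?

The perpendicular from R has direction n = (0, −1, 0): r = (9, −2, −2) + t(0, −1, 0).
Substitute into the plane: n·(R + tn) = 3 gives 2 + 1t = 3, so t = 1.
Foot = (9, −2, −2) + 1·(0, −1, 0) = (9, −3, −2).

(9, -3, -2)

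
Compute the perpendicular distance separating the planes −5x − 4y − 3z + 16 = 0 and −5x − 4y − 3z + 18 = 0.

√2/5

Both planes have normal n = (−5, −4, −3), |n| = 5√2. Any point on the first plane is at distance |(-18) − (-16)|/|n| = 2/(5√2) = √2/5 from the second.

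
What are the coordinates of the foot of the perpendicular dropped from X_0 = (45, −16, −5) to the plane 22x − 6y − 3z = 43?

(1, -4, 1)

The perpendicular from X_0 has direction n = (22, −6, −3): r = (45, −16, −5) + λ(22, −6, −3).
Substitute into the plane: n·(X_0 + λn) = 43 gives 1101 + 529λ = 43, so λ = -2.
Foot = (45, −16, −5) + (-2)·(22, −6, −3) = (1, −4, 1).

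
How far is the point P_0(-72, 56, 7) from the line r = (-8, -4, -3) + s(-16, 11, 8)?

2√185

Direction vector d = (-16, 11, 8).
AP = (-64, 60, 10), and AP × d = (370, 352, 256).
|AP × d|² = 326340 and |d|² = 441, so the distance is √(326340/441) = √740 = 2√185.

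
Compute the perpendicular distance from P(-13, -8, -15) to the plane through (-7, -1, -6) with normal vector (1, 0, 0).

6

The plane has equation n·(r − (-7, -1, -6)) = 0, i.e. n·r = -7.
n = (1, 0, 0); n·P − (-7) = -6; |n| = 1; distance = 6/1 = 6.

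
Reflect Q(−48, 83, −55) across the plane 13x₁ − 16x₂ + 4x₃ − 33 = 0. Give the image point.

With n = (13, −16, 4), the signed offset is (n·Q − 33)/|n|² = -2205/441 = -5.
Q' = Q − 2t·n = (−48, 83, −55) − (-10)·(13, −16, 4) = (82, −77, −15).

(82, -77, -15)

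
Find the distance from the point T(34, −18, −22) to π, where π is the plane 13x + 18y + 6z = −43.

29/23

d = |13·34 + 18·(-18) + 6·(-22) − (-43)| / √(169 + 324 + 36) = |29| / 23 = 29/23.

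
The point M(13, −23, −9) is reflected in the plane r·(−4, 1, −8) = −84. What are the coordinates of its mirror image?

With n = (−4, 1, −8), the signed offset is (n·M − (-84))/|n|² = 81/81 = 1.
M' = M − 2t·n = (13, −23, −9) − 2·(−4, 1, −8) = (21, −25, 7).

(21, -25, 7)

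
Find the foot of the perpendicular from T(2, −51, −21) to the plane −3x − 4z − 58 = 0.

n = (−3, 0, −4), |n|² = 25, and n·T − 58 = 20.
t = 20/25 = 4/5, so the foot is T − t·n = (2, −51, −21) − (4/5)·(−3, 0, −4) = (22/5, −51, −89/5).

(22/5, -51, -89/5)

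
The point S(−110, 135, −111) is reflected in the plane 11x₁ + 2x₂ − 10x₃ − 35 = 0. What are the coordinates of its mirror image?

(-616/5, 663/5, -99)

With n = (11, 2, −10), the signed offset is (n·S − 35)/|n|² = 135/225 = 3/5.
S' = S − 2t·n = (−110, 135, −111) − (6/5)·(11, 2, −10) = (−616/5, 663/5, −99).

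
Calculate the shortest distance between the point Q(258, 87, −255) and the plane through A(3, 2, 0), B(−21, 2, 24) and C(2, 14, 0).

AB = (−24, 0, 24) and AC = (−1, 12, 0), so a normal is n = AB × AC = (−288, −24, −288).
n = (−288, −24, −288); n·P − (-912) = -2040; |n| = 408; distance = 2040/408 = 5.

5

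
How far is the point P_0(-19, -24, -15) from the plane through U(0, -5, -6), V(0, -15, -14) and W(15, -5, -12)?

UV = (0, -10, -8) and UW = (15, 0, -6), so a normal is n = UV × UW = (60, -120, 150).
d = |60·(-19) + (-120)·(-24) + 150·(-15) − (-300)| / √(3600 + 14400 + 22500) = |-210| / (90√5) = 7√5/15.

7√5/15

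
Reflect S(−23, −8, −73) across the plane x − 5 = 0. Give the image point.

With n = (1, 0, 0), the signed offset is (n·S − 5)/|n|² = -28/1 = -28.
S' = S − 2t·n = (−23, −8, −73) − (-56)·(1, 0, 0) = (33, −8, −73).

(33, -8, -73)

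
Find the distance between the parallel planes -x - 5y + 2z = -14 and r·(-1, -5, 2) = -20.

With common normal n = (-1, -5, 2) (|n| = √30), the distance is |(-14) − (-20)|/|n| = 6/√30 = √30/5.

6/√30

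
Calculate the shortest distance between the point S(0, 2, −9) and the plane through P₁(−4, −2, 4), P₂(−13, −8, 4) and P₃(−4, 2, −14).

P₁P₂ = (−9, −6, 0) and P₁P₃ = (0, 4, −18), so a normal is n = P₁P₂ × P₁P₃ = (108, −162, −36).
d = |108·0 + (-162)·2 + (-36)·(-9) − (-252)| / √(11664 + 26244 + 1296) = |252| / 198 = 14/11.

14/11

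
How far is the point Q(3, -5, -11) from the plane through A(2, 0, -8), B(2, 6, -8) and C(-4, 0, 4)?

1/√5

AB = (0, 6, 0) and AC = (-6, 0, 12), so a normal is n = AB × AC = (72, 0, 36).
n = (72, 0, 36); n·P − (-144) = -36; |n| = 36√5; distance = 36/(36√5) = √5/5.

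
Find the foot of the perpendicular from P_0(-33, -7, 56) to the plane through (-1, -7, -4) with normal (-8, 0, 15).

(-1, -7, -4)

n = (-8, 0, 15), |n|² = 289, and n·P_0 − (-52) = 1156.
t = 1156/289 = 4, so the foot is P_0 − t·n = (-33, -7, 56) − 4·(-8, 0, 15) = (-1, -7, -4).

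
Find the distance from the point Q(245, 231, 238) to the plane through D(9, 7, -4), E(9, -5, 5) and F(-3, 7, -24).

8

DE = (0, -12, 9) and DF = (-12, 0, -20), so a normal is n = DE × DF = (240, -108, -144).
Then n·(245, 231, 238) - 1980 = -2400.
|n| = √(57600 + 11664 + 20736) = 300, so the distance is |-2400|/300 = 8.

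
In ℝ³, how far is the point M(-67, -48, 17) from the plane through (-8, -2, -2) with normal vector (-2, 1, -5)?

23/√30

The plane has equation n·(r − (-8, -2, -2)) = 0, i.e. n·r = 24.
Then n·(-67, -48, 17) - 24 = -23.
|n| = √(4 + 1 + 25) = √30, so the distance is |-23|/√30 = 23/√30.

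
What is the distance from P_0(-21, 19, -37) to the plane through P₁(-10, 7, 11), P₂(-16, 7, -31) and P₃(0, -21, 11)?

2/15

P₁P₂ = (-6, 0, -42) and P₁P₃ = (10, -28, 0), so a normal is n = P₁P₂ × P₁P₃ = (-1176, -420, 168).
n = (-1176, -420, 168); n·P − 10668 = -168; |n| = 1260; distance = 168/1260 = 2/15.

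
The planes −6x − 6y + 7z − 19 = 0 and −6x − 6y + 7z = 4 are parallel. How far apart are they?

15/11

Both planes have normal n = (−6, −6, 7), |n| = 11. Any point on the first plane is at distance |4 − 19|/|n| = 15/11 from the second.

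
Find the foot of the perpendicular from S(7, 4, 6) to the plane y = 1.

n = (0, 1, 0), |n|² = 1, and n·S − 1 = 3.
t = 3/1 = 3, so the foot is S − t·n = (7, 4, 6) − 3·(0, 1, 0) = (7, 1, 6).

(7, 1, 6)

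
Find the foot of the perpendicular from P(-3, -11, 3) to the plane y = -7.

The perpendicular from P has direction n = (0, 1, 0): r = (-3, -11, 3) + t(0, 1, 0).
Substitute into the plane: n·(P + tn) = -7 gives -11 + 1t = -7, so t = 4.
Foot = (-3, -11, 3) + 4·(0, 1, 0) = (-3, -7, 3).

(-3, -7, 3)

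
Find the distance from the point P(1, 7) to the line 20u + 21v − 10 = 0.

157/29

The normal to the line is n = (20, 21) with |n| = 29.
|n·P − 10| = |167 − 10| = 157, so the distance is 157/29.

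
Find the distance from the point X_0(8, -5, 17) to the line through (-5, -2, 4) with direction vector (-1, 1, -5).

2√26

Direction vector d = (-1, 1, -5).
AP = (13, -3, 13); AP·d = -81, |AP|² = 347, |d|² = 27.
distance² = |AP|² − (AP·d)²/|d|² = 347 − 6561/27 = 104, so the distance is 2√26.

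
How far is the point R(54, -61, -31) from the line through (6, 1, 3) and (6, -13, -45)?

A direction vector is d = (0, -14, -48).
AP = (48, -62, -34), and AP × d = (2500, 2304, -672).
|AP × d|² = 12010000 and |d|² = 2500, so the distance is √(12010000/2500) = √4804 = 2√1201.

2√1201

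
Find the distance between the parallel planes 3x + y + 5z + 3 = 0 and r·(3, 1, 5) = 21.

With common normal n = (3, 1, 5) (|n| = √35), the distance is |(-3) − 21|/|n| = 24/√35.

24√35/35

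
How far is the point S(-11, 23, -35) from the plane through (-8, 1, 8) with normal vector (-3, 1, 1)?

12√11/11

The plane has equation n·(r − (-8, 1, 8)) = 0, i.e. n·r = 33.
n = (-3, 1, 1); n·P − 33 = -12; |n| = √11; distance = 12/√11 = 12√11/11.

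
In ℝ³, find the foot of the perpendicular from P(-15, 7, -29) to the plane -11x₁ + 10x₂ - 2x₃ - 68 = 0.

(-4, -3, -27)

n = (-11, 10, -2), |n|² = 225, and n·P − 68 = 225.
t = 225/225 = 1, so the foot is P − t·n = (-15, 7, -29) − 1·(-11, 10, -2) = (-4, -3, -27).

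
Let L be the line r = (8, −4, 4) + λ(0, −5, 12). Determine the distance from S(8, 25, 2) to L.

26

Direction vector d = (0, −5, 12).
AP = (0, 29, −2); AP·d = -169, |AP|² = 845, |d|² = 169.
distance² = |AP|² − (AP·d)²/|d|² = 845 − 28561/169 = 676, so the distance is 26.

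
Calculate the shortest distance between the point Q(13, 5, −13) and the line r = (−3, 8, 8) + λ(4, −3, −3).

9√2

Direction vector d = (4, −3, −3).
AP = (16, −3, −21); AP·d = 136, |AP|² = 706, |d|² = 34.
distance² = |AP|² − (AP·d)²/|d|² = 706 − 18496/34 = 162, so the distance is 9√2.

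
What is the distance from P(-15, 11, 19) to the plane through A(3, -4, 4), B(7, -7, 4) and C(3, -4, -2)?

6/5

AB = (4, -3, 0) and AC = (0, 0, -6), so a normal is n = AB × AC = (18, 24, 0).
Then n·(-15, 11, 19) - (-42) = 36.
|n| = √(324 + 576 + 0) = 30, so the distance is |36|/30 = 6/5.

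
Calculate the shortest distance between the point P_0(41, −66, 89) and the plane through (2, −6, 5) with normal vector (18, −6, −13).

30/23

The plane has equation n·(r − (2, −6, 5)) = 0, i.e. n·r = 7.
d = |18·41 + (-6)·(-66) + (-13)·89 − 7| / √(324 + 36 + 169) = |-30| / 23 = 30/23.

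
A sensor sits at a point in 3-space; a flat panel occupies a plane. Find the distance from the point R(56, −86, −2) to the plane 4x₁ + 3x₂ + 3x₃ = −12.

Normal vector n = (4, 3, 3), and n·(56, −86, −2) − (−12) = −28.
|n| = √(16 + 9 + 9) = √34, so the distance is |-28|/√34 = 14√34/17.

14√34/17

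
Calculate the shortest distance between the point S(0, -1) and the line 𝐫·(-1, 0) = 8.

The normal to the line is n = (-1, 0) with |n| = 1.
|n·S − 8| = |0 − 8| = 8, so the distance is 8/1 = 8.

8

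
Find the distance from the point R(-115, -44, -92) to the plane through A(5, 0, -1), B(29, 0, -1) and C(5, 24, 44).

AB = (24, 0, 0) and AC = (0, 24, 45), so a normal is n = AB × AC = (0, -1080, 576).
Then n·(-115, -44, -92) - (-576) = -4896.
|n| = √(0 + 1166400 + 331776) = 1224, so the distance is |-4896|/1224 = 4.

4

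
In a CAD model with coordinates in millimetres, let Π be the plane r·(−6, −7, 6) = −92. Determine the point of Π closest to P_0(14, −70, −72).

The perpendicular from P_0 has direction n = (−6, −7, 6): r = (14, −70, −72) + μ(−6, −7, 6).
Substitute into the plane: n·(P_0 + μn) = -92 gives -26 + 121μ = -92, so μ = -6/11.
Foot = (14, −70, −72) + (-6/11)·(−6, −7, 6) = (190/11, −728/11, −828/11).

(190/11, -728/11, -828/11)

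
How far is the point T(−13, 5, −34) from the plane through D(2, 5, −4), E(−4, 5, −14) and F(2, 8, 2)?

3√70/14

DE = (−6, 0, −10) and DF = (0, 3, 6), so a normal is n = DE × DF = (30, 36, −18).
Then n·(−13, 5, −34) − 312 = 90.
|n| = √(900 + 1296 + 324) = 6√70, so the distance is |90|/(6√70) = 15/√70.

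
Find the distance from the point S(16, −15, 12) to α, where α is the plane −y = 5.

n = (0, −1, 0); n·P − 5 = 10; |n| = 1; distance = 10/1 = 10.

10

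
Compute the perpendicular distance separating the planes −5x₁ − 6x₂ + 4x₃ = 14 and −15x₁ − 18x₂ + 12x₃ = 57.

5√77/77

Divide the second equation by 3 to match normals: −5x₁ − 6x₂ + 4x₃ = 19.
Both planes have normal n = (−5, −6, 4), |n| = √77. Any point on the first plane is at distance |19 − 14|/|n| = 5/√77 = 5√77/77 from the second.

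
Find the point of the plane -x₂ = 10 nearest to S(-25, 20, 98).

(-25, -10, 98)

The perpendicular from S has direction n = (0, -1, 0): r = (-25, 20, 98) + t(0, -1, 0).
Substitute into the plane: n·(S + tn) = 10 gives -20 + 1t = 10, so t = 30.
Foot = (-25, 20, 98) + 30·(0, -1, 0) = (-25, -10, 98).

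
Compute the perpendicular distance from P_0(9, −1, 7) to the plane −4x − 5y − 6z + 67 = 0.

6√77/77

d = |(-4)·9 + (-5)·(-1) + (-6)·7 − (-67)| / √(16 + 25 + 36) = |-6| / √77 = 6/√77.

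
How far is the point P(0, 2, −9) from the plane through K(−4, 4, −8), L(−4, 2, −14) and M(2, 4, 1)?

KL = (0, −2, −6) and KM = (6, 0, 9), so a normal is n = KL × KM = (−18, −36, 12).
d = |(-18)·0 + (-36)·2 + 12·(-9) − (-168)| / √(324 + 1296 + 144) = |-12| / 42 = 2/7.

2/7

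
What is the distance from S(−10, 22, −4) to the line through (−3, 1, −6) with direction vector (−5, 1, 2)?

√374

Direction vector d = (−5, 1, 2).
AP = (−7, 21, 2), and AP × d = (40, 4, 98).
|AP × d|² = 11220 and |d|² = 30, so the distance is √(11220/30) = √374.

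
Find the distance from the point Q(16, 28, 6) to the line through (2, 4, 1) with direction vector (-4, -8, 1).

2√17

Direction vector d = (-4, -8, 1).
AP = (14, 24, 5), and AP × d = (64, -34, -16).
|AP × d|² = 5508 and |d|² = 81, so the distance is √(5508/81) = √68 = 2√17.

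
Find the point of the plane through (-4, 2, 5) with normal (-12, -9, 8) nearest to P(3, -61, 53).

n = (-12, -9, 8), |n|² = 289, and n·P − 70 = 867.
t = 867/289 = 3, so the foot is P − t·n = (3, -61, 53) − 3·(-12, -9, 8) = (39, -34, 29).

(39, -34, 29)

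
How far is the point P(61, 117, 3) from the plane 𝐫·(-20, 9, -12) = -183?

Normal vector n = (-20, 9, -12), and n·(61, 117, 3) - (-183) = -20.
|n| = √(400 + 81 + 144) = 25, so the distance is |-20|/25 = 4/5.

4/5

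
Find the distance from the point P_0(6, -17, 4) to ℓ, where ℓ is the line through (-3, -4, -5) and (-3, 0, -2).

A direction vector is d = (0, 4, 3).
AP = (9, -13, 9); AP·d = -25, |AP|² = 331, |d|² = 25.
distance² = |AP|² − (AP·d)²/|d|² = 331 − 625/25 = 306, so the distance is 3√34.

3√34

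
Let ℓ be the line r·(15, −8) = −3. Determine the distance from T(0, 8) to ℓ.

d = |15·0 + (-8)·8 − (-3)| / √(225 + 64) = |-61|/17 = 61/17.

61/17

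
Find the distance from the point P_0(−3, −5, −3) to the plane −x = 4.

n = (−1, 0, 0); n·P − 4 = -1; |n| = 1; distance = 1/1 = 1.

1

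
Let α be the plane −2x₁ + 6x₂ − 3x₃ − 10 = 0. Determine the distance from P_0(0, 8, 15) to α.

Normal vector n = (−2, 6, −3), and n·(0, 8, 15) − 10 = −7.
|n| = √(4 + 36 + 9) = 7, so the distance is |-7|/7 = 1.

1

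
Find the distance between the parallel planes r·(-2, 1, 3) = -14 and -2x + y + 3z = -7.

7/√14

Both planes have normal n = (-2, 1, 3), |n| = √14. Any point on the first plane is at distance |(-7) − (-14)|/|n| = 7/√14 = √14/2 from the second.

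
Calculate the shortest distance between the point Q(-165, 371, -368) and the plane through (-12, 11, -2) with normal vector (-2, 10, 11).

The plane has equation n·(r − (-12, 11, -2)) = 0, i.e. n·r = 112.
n = (-2, 10, 11); n·P − 112 = -120; |n| = 15; distance = 120/15 = 8.

8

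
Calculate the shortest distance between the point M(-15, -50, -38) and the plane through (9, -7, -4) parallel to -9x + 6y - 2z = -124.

26/11

Parallel planes share the normal n = (-9, 6, -2); since (9, -7, -4) lies on the plane, its equation is -9x + 6y - 2z = -115.
Then n·(-15, -50, -38) - (-115) = 26.
|n| = √(81 + 36 + 4) = 11, so the distance is |26|/11 = 26/11.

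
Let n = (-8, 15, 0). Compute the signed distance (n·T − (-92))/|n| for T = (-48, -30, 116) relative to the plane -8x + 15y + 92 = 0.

26/17

n·T − (-92) = 26.
|n| = 17, so the signed distance is 26/17.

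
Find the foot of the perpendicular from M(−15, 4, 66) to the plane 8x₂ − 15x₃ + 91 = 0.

The perpendicular from M has direction n = (0, 8, −15): r = (−15, 4, 66) + λ(0, 8, −15).
Substitute into the plane: n·(M + λn) = -91 gives -958 + 289λ = -91, so λ = 3.
Foot = (−15, 4, 66) + 3·(0, 8, −15) = (−15, 28, 21).

(-15, 28, 21)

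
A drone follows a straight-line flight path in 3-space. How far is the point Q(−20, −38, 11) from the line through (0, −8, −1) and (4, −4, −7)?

A direction vector is d = (4, 4, −6).
AP = (−20, −30, 12); AP·d = -272, |AP|² = 1444, |d|² = 68.
distance² = |AP|² − (AP·d)²/|d|² = 1444 − 73984/68 = 356, so the distance is 2√89.

2√89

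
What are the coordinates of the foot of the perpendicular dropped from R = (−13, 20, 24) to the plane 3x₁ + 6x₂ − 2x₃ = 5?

(-103/7, 116/7, 176/7)

The perpendicular from R has direction n = (3, 6, −2): r = (−13, 20, 24) + μ(3, 6, −2).
Substitute into the plane: n·(R + μn) = 5 gives 33 + 49μ = 5, so μ = -4/7.
Foot = (−13, 20, 24) + (-4/7)·(3, 6, −2) = (−103/7, 116/7, 176/7).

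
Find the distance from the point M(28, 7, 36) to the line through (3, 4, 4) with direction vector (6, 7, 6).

Direction vector d = (6, 7, 6).
AP = (25, 3, 32), and AP × d = (−206, 42, 157).
|AP × d|² = 68849 and |d|² = 121, so the distance is √(68849/121) = √569.

√569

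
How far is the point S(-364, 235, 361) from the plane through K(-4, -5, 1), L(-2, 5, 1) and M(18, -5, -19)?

KL = (2, 10, 0) and KM = (22, 0, -20), so a normal is n = KL × KM = (-200, 40, -220).
Then n·(-364, 235, 361) - 380 = 2400.
|n| = √(40000 + 1600 + 48400) = 300, so the distance is |2400|/300 = 8.

8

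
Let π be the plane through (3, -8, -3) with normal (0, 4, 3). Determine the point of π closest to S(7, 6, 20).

(7, -14, 5)

The perpendicular from S has direction n = (0, 4, 3): r = (7, 6, 20) + t(0, 4, 3).
Substitute into the plane: n·(S + tn) = -41 gives 84 + 25t = -41, so t = -5.
Foot = (7, 6, 20) + (-5)·(0, 4, 3) = (7, -14, 5).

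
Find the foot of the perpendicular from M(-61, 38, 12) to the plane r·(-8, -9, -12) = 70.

The perpendicular from M has direction n = (-8, -9, -12): r = (-61, 38, 12) + μ(-8, -9, -12).
Substitute into the plane: n·(M + μn) = 70 gives 2 + 289μ = 70, so μ = 4/17.
Foot = (-61, 38, 12) + (4/17)·(-8, -9, -12) = (-1069/17, 610/17, 156/17).

(-1069/17, 610/17, 156/17)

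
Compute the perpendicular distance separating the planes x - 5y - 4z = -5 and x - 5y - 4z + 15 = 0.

5√42/21

With common normal n = (1, -5, -4) (|n| = √42), the distance is |(-5) − (-15)|/|n| = 10/√42 = 5√42/21.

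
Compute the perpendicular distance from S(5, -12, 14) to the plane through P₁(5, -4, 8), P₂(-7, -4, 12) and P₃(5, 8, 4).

P₁P₂ = (-12, 0, 4) and P₁P₃ = (0, 12, -4), so a normal is n = P₁P₂ × P₁P₃ = (-48, -48, -144).
Then n·(5, -12, 14) - (-1200) = -480.
|n| = √(2304 + 2304 + 20736) = 48√11, so the distance is |-480|/(48√11) = 10/√11.

10√11/11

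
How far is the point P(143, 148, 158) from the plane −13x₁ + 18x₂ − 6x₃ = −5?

d = |(-13)·143 + 18·148 + (-6)·158 − (-5)| / √(169 + 324 + 36) = |-138| / 23 = 6.

6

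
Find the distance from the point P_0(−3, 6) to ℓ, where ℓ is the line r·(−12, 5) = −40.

d = |(-12)·(-3) + 5·6 − (-40)| / √(144 + 25) = |106|/13 = 106/13.

106/13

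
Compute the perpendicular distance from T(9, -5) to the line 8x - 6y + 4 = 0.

53/5

d = |8·9 + (-6)·(-5) − (-4)| / √(64 + 36) = |106|/10 = 53/5.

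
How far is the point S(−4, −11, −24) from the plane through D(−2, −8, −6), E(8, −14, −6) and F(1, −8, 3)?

3/√35

DE = (10, −6, 0) and DF = (3, 0, 9), so a normal is n = DE × DF = (−54, −90, 18).
Then n·(−4, −11, −24) − 720 = 54.
|n| = √(2916 + 8100 + 324) = 18√35, so the distance is |54|/(18√35) = 3/√35.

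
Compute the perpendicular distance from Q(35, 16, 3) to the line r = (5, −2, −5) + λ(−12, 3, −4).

6√17

Direction vector d = (−12, 3, −4).
AP = (30, 18, 8); AP·d = -338, |AP|² = 1288, |d|² = 169.
distance² = |AP|² − (AP·d)²/|d|² = 1288 − 114244/169 = 612, so the distance is 6√17.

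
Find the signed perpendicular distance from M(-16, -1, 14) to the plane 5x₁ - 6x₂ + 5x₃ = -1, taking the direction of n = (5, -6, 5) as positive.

-3/√86

n·M − (-1) = -3.
|n| = √86, so the signed distance is -3/√86.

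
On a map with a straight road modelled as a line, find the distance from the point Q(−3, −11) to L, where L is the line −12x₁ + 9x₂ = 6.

d = |(-12)·(-3) + 9·(-11) − 6| / √(144 + 81) = |-69|/15 = 23/5.

23/5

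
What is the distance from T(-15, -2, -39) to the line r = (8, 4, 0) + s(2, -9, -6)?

Direction vector d = (2, -9, -6).
AP = (-23, -6, -39); AP·d = 242, |AP|² = 2086, |d|² = 121.
distance² = |AP|² − (AP·d)²/|d|² = 2086 − 58564/121 = 1602, so the distance is 3√178.

3√178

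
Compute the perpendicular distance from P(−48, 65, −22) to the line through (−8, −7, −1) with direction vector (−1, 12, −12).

Direction vector d = (−1, 12, −12).
AP = (−40, 72, −21); AP·d = 1156, |AP|² = 7225, |d|² = 289.
distance² = |AP|² − (AP·d)²/|d|² = 7225 − 1336336/289 = 2601, so the distance is 51.

51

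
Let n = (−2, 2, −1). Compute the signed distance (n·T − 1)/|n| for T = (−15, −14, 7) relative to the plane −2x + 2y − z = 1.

n·T − 1 = -6.
|n| = 3, so the signed distance is -6/3 = -2.

-2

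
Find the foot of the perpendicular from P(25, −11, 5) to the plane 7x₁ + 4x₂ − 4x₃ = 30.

n = (7, 4, −4), |n|² = 81, and n·P − 30 = 81.
t = 81/81 = 1, so the foot is P − t·n = (25, −11, 5) − 1·(7, 4, −4) = (18, −15, 9).

(18, -15, 9)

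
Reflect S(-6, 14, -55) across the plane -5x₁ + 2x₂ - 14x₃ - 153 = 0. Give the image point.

n = (-5, 2, -14), |n|² = 225, n·S − 153 = 675, so t = 675/225 = 3.
Foot F = S − 3·n = (9, 8, -13); the reflection is 2F − S = (24, 2, 29).

(24, 2, 29)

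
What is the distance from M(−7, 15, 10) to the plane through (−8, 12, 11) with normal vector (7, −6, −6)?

5/11

The plane has equation n·(r − (−8, 12, 11)) = 0, i.e. n·r = -194.
n = (7, −6, −6); n·P − (-194) = -5; |n| = 11; distance = 5/11.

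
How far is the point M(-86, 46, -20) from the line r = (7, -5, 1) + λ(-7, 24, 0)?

Direction vector d = (-7, 24, 0).
AP = (-93, 51, -21), and AP × d = (504, 147, -1875).
|AP × d|² = 3791250 and |d|² = 625, so the distance is √(3791250/625) = √6066 = 3√674.

3√674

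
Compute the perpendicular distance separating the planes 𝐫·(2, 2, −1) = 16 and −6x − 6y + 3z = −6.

14/3

Divide the second equation by -3 to match normals: 2x + 2y − z = 2.
Both planes have normal n = (2, 2, −1), |n| = 3. Any point on the first plane is at distance |2 − 16|/|n| = 14/3 from the second.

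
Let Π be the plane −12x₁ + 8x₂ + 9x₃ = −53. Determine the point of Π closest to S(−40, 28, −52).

n = (−12, 8, 9), |n|² = 289, and n·S − (-53) = 289.
t = 289/289 = 1, so the foot is S − t·n = (−40, 28, −52) − 1·(−12, 8, 9) = (−28, 20, −61).

(-28, 20, -61)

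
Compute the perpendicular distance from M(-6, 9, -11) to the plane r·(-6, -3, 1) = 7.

9/√46

Normal vector n = (-6, -3, 1), and n·(-6, 9, -11) - 7 = -9.
|n| = √(36 + 9 + 1) = √46, so the distance is |-9|/√46 = 9√46/46.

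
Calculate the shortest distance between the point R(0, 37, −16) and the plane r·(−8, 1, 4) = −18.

d = |(-8)·0 + 1·37 + 4·(-16) − (-18)| / √(64 + 1 + 16) = |-9| / 9 = 1.

1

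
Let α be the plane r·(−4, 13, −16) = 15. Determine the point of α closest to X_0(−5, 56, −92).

The perpendicular from X_0 has direction n = (−4, 13, −16): r = (−5, 56, −92) + μ(−4, 13, −16).
Substitute into the plane: n·(X_0 + μn) = 15 gives 2220 + 441μ = 15, so μ = -5.
Foot = (−5, 56, −92) + (-5)·(−4, 13, −16) = (15, −9, −12).

(15, -9, -12)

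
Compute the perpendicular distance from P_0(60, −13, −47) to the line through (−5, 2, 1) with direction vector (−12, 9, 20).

Direction vector d = (−12, 9, 20).
AP = (65, −15, −48), and AP × d = (132, −724, 405).
|AP × d|² = 705625 and |d|² = 625, so the distance is √(705625/625) = √1129.

√1129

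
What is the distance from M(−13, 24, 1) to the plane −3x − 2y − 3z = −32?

10√22/11

n = (−3, −2, −3); n·P − (-32) = 20; |n| = √22; distance = 20/√22 = 10√22/11.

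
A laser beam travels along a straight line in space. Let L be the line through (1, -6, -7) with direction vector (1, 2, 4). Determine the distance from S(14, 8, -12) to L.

Direction vector d = (1, 2, 4).
AP = (13, 14, -5), and AP × d = (66, -57, 12).
|AP × d|² = 7749 and |d|² = 21, so the distance is √(7749/21) = √369 = 3√41.

3√41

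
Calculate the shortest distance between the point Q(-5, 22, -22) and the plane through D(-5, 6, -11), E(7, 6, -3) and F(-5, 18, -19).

DE = (12, 0, 8) and DF = (0, 12, -8), so a normal is n = DE × DF = (-96, 96, 144).
n = (-96, 96, 144); n·P − (-528) = -48; |n| = 48√17; distance = 48/(48√17) = 1/√17.

1/√17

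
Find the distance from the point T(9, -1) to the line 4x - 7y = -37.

The normal to the line is n = (4, -7) with |n| = √65.
|n·T − (-37)| = |43 − (-37)| = 80, so the distance is 80/√65.

80/√65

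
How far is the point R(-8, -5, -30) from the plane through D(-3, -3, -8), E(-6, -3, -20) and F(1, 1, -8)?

DE = (-3, 0, -12) and DF = (4, 4, 0), so a normal is n = DE × DF = (48, -48, -12).
Then n·(-8, -5, -30) - 96 = 120.
|n| = √(2304 + 2304 + 144) = 12√33, so the distance is |120|/(12√33) = 10/√33.

10/√33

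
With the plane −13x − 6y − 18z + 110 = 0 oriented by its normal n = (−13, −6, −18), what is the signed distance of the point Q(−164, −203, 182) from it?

8

n·Q − (-110) = 184.
|n| = 23, so the signed distance is 184/23 = 8.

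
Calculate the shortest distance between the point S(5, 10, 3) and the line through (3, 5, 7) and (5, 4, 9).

A direction vector is d = (2, −1, 2).
AP = (2, 5, −4), and AP × d = (6, −12, −12).
|AP × d|² = 324 and |d|² = 9, so the distance is √(324/9) = √36 = 6.

6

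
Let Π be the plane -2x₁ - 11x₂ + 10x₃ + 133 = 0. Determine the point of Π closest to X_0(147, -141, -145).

n = (-2, -11, 10), |n|² = 225, and n·X_0 − (-133) = -60.
t = -60/225 = -4/15, so the foot is X_0 − t·n = (147, -141, -145) − (-4/15)·(-2, -11, 10) = (2197/15, -2159/15, -427/3).

(2197/15, -2159/15, -427/3)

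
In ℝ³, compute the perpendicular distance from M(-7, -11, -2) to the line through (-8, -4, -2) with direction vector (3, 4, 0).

Direction vector d = (3, 4, 0).
AP = (1, -7, 0); AP·d = -25, |AP|² = 50, |d|² = 25.
distance² = |AP|² − (AP·d)²/|d|² = 50 − 625/25 = 25, so the distance is 5.

5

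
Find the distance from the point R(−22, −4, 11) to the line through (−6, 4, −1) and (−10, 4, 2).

A direction vector is d = (−4, 0, 3).
AP = (−16, −8, 12); AP·d = 100, |AP|² = 464, |d|² = 25.
distance² = |AP|² − (AP·d)²/|d|² = 464 − 10000/25 = 64, so the distance is 8.

8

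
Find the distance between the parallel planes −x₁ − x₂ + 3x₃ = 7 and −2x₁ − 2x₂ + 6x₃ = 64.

25/√11

Divide the second equation by 2 to match normals: −x₁ − x₂ + 3x₃ = 32.
With common normal n = (−1, −1, 3) (|n| = √11), the distance is |7 − 32|/|n| = 25/√11.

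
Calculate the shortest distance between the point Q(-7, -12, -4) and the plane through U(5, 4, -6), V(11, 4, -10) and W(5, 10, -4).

2/√14

UV = (6, 0, -4) and UW = (0, 6, 2), so a normal is n = UV × UW = (24, -12, 36).
d = |24·(-7) + (-12)·(-12) + 36·(-4) − (-144)| / √(576 + 144 + 1296) = |-24| / (12√14) = 2/√14.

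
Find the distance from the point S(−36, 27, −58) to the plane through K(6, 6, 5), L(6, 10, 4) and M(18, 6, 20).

21/√42

KL = (0, 4, −1) and KM = (12, 0, 15), so a normal is n = KL × KM = (60, −12, −48).
Then n·(−36, 27, −58) − 48 = 252.
|n| = √(3600 + 144 + 2304) = 12√42, so the distance is |252|/(12√42) = √42/2.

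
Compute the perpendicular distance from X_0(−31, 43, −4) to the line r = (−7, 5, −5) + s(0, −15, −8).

Direction vector d = (0, −15, −8).
AP = (−24, 38, 1), and AP × d = (−289, −192, 360).
|AP × d|² = 249985 and |d|² = 289, so the distance is √(249985/289) = √865.

√865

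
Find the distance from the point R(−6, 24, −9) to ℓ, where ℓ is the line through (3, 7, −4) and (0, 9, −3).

A direction vector is d = (−3, 2, 1).
AP = (−9, 17, −5); AP·d = 56, |AP|² = 395, |d|² = 14.
distance² = |AP|² − (AP·d)²/|d|² = 395 − 3136/14 = 171, so the distance is 3√19.

3√19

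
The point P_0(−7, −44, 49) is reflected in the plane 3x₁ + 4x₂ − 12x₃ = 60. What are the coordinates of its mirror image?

n = (3, 4, −12), |n|² = 169, n·P_0 − 60 = -845, so t = -845/169 = -5.
Foot F = P_0 − (-5)·n = (8, −24, −11); the reflection is 2F − P_0 = (23, −4, −71).

(23, -4, -71)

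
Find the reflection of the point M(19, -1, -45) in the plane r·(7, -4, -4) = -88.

(-51, 39, -5)

n = (7, -4, -4), |n|² = 81, n·M − (-88) = 405, so t = 405/81 = 5.
Foot F = M − 5·n = (-16, 19, -25); the reflection is 2F − M = (-51, 39, -5).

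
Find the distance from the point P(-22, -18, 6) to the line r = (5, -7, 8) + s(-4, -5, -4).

Direction vector d = (-4, -5, -4).
AP = (-27, -11, -2); AP·d = 171, |AP|² = 854, |d|² = 57.
distance² = |AP|² − (AP·d)²/|d|² = 854 − 29241/57 = 341, so the distance is √341.

√341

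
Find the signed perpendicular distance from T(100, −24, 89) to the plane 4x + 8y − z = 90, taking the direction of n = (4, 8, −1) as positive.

29/9

n·T − 90 = 29.
|n| = 9, so the signed distance is 29/9.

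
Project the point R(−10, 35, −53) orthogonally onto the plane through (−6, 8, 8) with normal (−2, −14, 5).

(-16, -7, -38)

The perpendicular from R has direction n = (−2, −14, 5): r = (−10, 35, −53) + μ(−2, −14, 5).
Substitute into the plane: n·(R + μn) = -60 gives -735 + 225μ = -60, so μ = 3.
Foot = (−10, 35, −53) + 3·(−2, −14, 5) = (−16, −7, −38).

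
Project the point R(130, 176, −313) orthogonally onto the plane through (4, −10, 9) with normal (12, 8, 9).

(2138/17, 2944/17, -5375/17)

n = (12, 8, 9), |n|² = 289, and n·R − 49 = 102.
t = 102/289 = 6/17, so the foot is R − t·n = (130, 176, −313) − (6/17)·(12, 8, 9) = (2138/17, 2944/17, −5375/17).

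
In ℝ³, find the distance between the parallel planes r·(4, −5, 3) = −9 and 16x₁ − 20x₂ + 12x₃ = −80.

Divide the second equation by 4 to match normals: 4x₁ − 5x₂ + 3x₃ = -20.
With common normal n = (4, −5, 3) (|n| = 5√2), the distance is |(-9) − (-20)|/|n| = 11/(5√2) = 11√2/10.

11√2/10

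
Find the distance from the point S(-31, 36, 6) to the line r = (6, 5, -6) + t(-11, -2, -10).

√2249

Direction vector d = (-11, -2, -10).
AP = (-37, 31, 12); AP·d = 225, |AP|² = 2474, |d|² = 225.
distance² = |AP|² − (AP·d)²/|d|² = 2474 − 50625/225 = 2249, so the distance is √2249.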